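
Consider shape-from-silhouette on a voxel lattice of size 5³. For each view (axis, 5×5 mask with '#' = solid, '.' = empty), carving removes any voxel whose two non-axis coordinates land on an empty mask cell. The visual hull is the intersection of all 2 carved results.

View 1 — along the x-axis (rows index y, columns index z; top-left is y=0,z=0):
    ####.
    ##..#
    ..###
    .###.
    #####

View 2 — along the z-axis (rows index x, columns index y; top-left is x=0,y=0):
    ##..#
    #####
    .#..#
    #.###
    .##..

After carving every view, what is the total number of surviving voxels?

initial block: 5^3 = 125
carve view 1 (along x, YZ-mask fill 18/25): 90 voxels remain
carve view 2 (along z, XY-mask fill 16/25): 59 voxels remain

remaining voxels: 59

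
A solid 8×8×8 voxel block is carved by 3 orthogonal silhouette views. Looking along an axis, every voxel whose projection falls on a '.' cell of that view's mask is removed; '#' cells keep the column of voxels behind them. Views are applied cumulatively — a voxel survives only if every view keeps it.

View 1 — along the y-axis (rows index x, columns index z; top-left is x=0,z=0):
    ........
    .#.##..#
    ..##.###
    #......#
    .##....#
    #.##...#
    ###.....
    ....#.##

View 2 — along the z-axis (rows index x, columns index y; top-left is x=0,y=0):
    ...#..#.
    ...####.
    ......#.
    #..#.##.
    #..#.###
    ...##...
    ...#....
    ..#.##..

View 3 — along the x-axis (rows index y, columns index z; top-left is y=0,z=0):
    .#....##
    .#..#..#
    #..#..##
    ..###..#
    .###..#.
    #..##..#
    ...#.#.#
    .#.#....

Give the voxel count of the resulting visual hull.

voxel count = 36

full grid |V| = 512
step 1: project along y, AND mask (24/64) → |grid| = 192
step 2: project along z, AND mask (22/64) → |grid| = 64
step 3: project along x, AND mask (27/64) → |grid| = 36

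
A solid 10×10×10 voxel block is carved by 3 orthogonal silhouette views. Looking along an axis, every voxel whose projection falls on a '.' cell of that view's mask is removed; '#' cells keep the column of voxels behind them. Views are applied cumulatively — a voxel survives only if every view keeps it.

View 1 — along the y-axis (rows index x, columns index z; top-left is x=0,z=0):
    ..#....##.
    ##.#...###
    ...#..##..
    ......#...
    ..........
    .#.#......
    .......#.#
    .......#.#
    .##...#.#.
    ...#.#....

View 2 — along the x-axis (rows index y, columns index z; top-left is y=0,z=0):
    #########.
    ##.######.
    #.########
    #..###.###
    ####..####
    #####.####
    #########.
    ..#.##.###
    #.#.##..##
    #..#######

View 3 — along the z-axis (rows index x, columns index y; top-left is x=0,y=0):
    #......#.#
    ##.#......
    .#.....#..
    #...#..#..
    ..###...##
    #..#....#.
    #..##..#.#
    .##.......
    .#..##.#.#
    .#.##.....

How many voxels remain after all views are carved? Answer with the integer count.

before carving: 1000 voxels (10×10×10)
V1 y: intersect with XZ mask (25 set) -- 250 left
V2 x: intersect with YZ mask (79 set) -- 195 left
V3 z: intersect with XY mask (34 set) -- 64 left

voxel count = 64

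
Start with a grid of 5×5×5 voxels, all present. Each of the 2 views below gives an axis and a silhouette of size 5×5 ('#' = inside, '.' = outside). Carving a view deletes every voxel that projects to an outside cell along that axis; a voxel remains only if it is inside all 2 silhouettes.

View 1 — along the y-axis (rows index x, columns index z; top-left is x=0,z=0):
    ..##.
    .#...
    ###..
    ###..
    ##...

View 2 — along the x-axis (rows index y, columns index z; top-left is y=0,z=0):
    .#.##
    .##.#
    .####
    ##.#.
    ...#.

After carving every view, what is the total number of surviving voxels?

29 voxels

initial block: 5^3 = 125
step 1: project along y, AND mask (11/25) → |grid| = 55
step 2: project along x, AND mask (14/25) → |grid| = 29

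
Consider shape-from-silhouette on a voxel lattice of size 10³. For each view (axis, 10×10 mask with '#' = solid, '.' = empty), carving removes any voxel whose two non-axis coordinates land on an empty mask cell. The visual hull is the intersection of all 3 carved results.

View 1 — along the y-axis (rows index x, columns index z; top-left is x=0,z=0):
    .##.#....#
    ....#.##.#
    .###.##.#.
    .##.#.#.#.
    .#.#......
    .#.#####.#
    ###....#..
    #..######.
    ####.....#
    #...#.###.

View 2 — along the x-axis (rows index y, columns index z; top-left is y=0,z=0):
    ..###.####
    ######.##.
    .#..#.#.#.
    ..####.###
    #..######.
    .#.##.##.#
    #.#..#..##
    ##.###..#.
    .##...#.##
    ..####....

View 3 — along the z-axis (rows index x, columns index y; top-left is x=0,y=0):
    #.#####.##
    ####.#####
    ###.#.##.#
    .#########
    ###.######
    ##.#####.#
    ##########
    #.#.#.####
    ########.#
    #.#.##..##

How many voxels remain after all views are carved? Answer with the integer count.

229 voxels

full grid |V| = 1000
after view 1 [y-axis, 49 of 100 cells solid] → remaining = 490
after view 2 [x-axis, 59 of 100 cells solid] → remaining = 289
after view 3 [z-axis, 82 of 100 cells solid] → remaining = 229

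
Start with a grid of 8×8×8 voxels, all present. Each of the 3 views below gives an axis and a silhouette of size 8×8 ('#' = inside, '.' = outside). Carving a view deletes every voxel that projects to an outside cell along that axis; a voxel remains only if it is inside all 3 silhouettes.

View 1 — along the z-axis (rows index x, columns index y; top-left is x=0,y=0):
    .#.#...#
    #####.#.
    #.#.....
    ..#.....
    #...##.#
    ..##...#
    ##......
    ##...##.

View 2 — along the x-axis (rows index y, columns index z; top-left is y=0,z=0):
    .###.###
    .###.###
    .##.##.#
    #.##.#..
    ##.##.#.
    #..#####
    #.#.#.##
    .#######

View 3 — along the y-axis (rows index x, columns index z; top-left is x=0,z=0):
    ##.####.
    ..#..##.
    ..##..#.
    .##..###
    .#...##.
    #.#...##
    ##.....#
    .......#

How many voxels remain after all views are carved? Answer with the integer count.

initial block: 8^3 = 512
after view 1 [z-axis, 25 of 64 cells solid] → remaining = 200
after view 2 [x-axis, 44 of 64 cells solid] → remaining = 139
after view 3 [y-axis, 28 of 64 cells solid] → remaining = 58

58 voxels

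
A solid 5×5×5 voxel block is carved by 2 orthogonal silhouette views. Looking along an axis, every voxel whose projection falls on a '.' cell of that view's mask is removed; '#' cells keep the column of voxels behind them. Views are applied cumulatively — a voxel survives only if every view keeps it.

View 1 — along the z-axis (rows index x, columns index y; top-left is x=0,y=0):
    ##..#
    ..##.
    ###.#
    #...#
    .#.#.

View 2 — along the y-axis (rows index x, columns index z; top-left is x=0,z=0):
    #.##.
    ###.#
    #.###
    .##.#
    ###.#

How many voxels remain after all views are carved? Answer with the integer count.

47 voxels

before carving: 125 voxels (5×5×5)
[1] z-view keeps 13 columns → grid now 65
[2] y-view keeps 18 columns → grid now 47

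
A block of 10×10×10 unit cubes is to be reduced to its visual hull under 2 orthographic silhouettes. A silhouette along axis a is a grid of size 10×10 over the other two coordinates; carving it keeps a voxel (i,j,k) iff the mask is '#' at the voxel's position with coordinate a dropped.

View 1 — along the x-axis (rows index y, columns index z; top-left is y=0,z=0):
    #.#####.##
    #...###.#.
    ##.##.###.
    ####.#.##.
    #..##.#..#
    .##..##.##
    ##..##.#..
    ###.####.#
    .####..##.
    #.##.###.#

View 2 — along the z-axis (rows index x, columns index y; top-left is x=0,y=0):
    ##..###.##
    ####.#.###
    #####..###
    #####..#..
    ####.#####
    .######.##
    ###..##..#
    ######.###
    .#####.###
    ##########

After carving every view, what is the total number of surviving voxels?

voxel count = 508

full grid |V| = 1000
carve view 1 (along x, YZ-mask fill 64/100): 640 voxels remain
carve view 2 (along z, XY-mask fill 79/100): 508 voxels remain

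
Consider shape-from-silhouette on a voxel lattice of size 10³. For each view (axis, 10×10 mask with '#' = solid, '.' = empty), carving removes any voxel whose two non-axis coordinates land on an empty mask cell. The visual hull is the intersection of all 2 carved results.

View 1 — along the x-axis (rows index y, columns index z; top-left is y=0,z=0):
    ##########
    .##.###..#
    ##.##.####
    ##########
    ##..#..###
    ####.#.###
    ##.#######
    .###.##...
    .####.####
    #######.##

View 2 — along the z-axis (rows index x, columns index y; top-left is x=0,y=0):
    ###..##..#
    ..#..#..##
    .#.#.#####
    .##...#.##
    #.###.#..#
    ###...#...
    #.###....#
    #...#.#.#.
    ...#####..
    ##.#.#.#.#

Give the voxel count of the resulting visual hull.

full grid |V| = 1000
V1 x: intersect with YZ mask (79 set) -- 790 left
V2 z: intersect with XY mask (52 set) -- 425 left

425 voxels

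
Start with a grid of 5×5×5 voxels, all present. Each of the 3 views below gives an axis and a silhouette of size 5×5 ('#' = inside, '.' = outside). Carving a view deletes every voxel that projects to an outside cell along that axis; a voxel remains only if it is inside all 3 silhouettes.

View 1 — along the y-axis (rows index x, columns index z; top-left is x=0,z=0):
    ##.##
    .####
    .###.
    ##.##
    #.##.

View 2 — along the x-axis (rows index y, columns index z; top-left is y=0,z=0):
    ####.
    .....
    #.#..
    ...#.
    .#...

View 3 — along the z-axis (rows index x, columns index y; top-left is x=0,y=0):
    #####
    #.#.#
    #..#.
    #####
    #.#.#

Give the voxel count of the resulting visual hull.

start: 5×5×5 = 125 voxels
after view 1 [y-axis, 18 of 25 cells solid] → remaining = 90
after view 2 [x-axis, 8 of 25 cells solid] → remaining = 30
after view 3 [z-axis, 18 of 25 cells solid] → remaining = 26

|visual hull| = 26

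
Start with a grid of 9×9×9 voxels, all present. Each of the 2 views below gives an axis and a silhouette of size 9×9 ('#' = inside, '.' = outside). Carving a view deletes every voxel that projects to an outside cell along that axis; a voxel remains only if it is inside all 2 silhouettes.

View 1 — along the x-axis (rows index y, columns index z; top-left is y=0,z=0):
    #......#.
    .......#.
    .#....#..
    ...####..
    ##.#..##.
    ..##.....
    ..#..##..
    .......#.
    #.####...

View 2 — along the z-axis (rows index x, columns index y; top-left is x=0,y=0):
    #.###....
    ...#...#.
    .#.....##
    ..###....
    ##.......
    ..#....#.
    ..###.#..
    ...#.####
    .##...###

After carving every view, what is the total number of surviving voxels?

83 voxels

full grid |V| = 729
step 1: project along x, AND mask (25/81) → |grid| = 225
step 2: project along z, AND mask (30/81) → |grid| = 83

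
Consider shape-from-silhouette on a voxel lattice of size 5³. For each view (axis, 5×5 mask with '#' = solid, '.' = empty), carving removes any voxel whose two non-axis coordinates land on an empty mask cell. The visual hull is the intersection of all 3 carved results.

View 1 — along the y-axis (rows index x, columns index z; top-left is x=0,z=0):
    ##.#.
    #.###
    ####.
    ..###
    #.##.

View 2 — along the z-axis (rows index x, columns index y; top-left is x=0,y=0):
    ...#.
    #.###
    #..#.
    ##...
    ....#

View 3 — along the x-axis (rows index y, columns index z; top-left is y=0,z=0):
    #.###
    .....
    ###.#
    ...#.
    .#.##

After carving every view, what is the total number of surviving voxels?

voxel count = 19

initial block: 5^3 = 125
carve view 1 (along y, XZ-mask fill 17/25): 85 voxels remain
carve view 2 (along z, XY-mask fill 10/25): 36 voxels remain
carve view 3 (along x, YZ-mask fill 12/25): 19 voxels remain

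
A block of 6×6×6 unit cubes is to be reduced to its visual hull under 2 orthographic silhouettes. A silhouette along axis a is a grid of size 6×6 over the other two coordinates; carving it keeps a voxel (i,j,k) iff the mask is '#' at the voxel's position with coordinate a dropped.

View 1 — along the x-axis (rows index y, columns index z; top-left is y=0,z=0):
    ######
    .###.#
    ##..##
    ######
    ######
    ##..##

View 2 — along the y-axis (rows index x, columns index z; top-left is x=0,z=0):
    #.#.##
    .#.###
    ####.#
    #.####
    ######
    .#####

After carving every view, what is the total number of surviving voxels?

remaining voxels: 145

initial block: 6^3 = 216
carve view 1 (along x, YZ-mask fill 30/36): 180 voxels remain
carve view 2 (along y, XZ-mask fill 29/36): 145 voxels remain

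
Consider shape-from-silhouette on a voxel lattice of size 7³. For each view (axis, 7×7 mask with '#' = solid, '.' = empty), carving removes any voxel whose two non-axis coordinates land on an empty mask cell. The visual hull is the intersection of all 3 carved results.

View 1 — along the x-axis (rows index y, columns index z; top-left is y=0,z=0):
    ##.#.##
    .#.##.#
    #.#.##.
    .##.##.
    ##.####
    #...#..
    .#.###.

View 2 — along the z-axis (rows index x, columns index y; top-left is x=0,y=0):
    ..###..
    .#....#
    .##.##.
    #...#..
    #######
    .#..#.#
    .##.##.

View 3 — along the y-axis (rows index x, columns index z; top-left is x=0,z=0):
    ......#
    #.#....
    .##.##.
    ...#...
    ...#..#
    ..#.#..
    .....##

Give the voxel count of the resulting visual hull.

before carving: 343 voxels (7×7×7)
step 1: project along x, AND mask (29/49) → |grid| = 203
step 2: project along z, AND mask (25/49) → |grid| = 108
step 3: project along y, AND mask (14/49) → |grid| = 26

|visual hull| = 26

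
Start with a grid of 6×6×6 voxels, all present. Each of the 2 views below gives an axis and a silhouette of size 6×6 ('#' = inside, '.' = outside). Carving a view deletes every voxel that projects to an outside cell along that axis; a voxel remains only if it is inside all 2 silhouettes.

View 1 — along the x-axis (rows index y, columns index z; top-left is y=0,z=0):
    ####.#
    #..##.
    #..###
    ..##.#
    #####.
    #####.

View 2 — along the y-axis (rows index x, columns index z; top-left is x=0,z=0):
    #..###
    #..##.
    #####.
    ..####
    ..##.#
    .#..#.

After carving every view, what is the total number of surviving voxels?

remaining voxels: 92

initial block: 6^3 = 216
[1] x-view keeps 25 columns → grid now 150
[2] y-view keeps 21 columns → grid now 92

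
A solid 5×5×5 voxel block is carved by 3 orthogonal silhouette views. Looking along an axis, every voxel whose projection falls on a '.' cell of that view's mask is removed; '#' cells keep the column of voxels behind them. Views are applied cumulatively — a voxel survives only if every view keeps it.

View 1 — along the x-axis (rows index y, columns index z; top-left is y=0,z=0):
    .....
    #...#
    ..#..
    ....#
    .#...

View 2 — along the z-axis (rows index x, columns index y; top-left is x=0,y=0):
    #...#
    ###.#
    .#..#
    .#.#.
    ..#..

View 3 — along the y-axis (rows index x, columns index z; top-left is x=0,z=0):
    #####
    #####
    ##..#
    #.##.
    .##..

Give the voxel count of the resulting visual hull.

|visual hull| = 10

initial block: 5^3 = 125
  1. axis=0 (YZ plane), |mask|=5  ⇒  voxels=25
  2. axis=2 (XY plane), |mask|=11  ⇒  voxels=12
  3. axis=1 (XZ plane), |mask|=18  ⇒  voxels=10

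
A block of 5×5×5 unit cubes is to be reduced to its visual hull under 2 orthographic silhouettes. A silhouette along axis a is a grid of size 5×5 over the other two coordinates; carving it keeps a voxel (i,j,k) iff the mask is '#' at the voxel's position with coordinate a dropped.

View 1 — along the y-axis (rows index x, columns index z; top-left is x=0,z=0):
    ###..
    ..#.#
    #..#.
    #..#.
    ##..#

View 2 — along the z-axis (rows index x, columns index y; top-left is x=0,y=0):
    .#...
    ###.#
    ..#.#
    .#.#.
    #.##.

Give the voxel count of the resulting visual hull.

voxel count = 28

before carving: 125 voxels (5×5×5)
carve view 1 (along y, XZ-mask fill 12/25): 60 voxels remain
carve view 2 (along z, XY-mask fill 12/25): 28 voxels remain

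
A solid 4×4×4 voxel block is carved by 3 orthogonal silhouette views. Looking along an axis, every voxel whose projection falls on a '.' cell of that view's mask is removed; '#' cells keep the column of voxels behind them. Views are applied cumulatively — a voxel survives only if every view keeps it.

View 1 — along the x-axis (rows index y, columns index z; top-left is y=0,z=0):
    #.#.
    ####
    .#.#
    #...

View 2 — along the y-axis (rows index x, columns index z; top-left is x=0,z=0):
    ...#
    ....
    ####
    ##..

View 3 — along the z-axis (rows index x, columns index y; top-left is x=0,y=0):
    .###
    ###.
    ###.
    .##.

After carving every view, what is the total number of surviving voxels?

before carving: 64 voxels (4×4×4)
[1] x-view keeps 9 columns → grid now 36
[2] y-view keeps 7 columns → grid now 16
[3] z-view keeps 11 columns → grid now 13

voxel count = 13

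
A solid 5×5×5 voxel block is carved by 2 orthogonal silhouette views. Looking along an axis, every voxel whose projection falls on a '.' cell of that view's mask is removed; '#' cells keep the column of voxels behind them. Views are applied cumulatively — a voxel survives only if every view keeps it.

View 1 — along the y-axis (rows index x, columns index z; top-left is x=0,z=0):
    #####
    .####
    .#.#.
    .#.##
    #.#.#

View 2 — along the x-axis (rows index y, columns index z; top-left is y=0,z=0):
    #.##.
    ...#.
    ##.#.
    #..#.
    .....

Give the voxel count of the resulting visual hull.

29 voxels

start: 5×5×5 = 125 voxels
V1 y: intersect with XZ mask (17 set) -- 85 left
V2 x: intersect with YZ mask (9 set) -- 29 left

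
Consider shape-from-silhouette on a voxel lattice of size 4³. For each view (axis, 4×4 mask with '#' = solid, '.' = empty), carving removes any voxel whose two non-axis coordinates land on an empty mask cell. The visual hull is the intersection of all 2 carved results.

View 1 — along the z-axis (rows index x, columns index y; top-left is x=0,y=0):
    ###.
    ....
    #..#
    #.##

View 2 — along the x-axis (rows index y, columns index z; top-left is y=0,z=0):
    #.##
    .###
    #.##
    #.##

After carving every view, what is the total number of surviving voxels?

24 voxels

initial block: 4^3 = 64
V1 z: intersect with XY mask (8 set) -- 32 left
V2 x: intersect with YZ mask (12 set) -- 24 left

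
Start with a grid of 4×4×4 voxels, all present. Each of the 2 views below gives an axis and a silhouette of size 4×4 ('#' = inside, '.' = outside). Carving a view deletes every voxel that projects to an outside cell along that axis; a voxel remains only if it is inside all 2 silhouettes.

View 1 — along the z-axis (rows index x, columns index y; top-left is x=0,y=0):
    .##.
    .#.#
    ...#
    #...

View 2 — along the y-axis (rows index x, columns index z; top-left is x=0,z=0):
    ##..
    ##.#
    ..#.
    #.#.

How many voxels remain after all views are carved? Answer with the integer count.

initial block: 4^3 = 64
carve view 1 (along z, XY-mask fill 6/16): 24 voxels remain
carve view 2 (along y, XZ-mask fill 8/16): 13 voxels remain

voxel count = 13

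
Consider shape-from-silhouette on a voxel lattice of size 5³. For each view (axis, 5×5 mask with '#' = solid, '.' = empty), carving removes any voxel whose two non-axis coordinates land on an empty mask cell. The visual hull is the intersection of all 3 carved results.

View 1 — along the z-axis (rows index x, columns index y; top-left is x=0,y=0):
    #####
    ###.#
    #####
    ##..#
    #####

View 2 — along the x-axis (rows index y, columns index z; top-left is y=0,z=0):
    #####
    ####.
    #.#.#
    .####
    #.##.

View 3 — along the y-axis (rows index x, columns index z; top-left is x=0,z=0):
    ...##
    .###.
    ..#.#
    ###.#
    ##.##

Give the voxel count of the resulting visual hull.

|visual hull| = 47

full grid |V| = 125
carve view 1 (along z, XY-mask fill 22/25): 110 voxels remain
carve view 2 (along x, YZ-mask fill 19/25): 84 voxels remain
carve view 3 (along y, XZ-mask fill 15/25): 47 voxels remain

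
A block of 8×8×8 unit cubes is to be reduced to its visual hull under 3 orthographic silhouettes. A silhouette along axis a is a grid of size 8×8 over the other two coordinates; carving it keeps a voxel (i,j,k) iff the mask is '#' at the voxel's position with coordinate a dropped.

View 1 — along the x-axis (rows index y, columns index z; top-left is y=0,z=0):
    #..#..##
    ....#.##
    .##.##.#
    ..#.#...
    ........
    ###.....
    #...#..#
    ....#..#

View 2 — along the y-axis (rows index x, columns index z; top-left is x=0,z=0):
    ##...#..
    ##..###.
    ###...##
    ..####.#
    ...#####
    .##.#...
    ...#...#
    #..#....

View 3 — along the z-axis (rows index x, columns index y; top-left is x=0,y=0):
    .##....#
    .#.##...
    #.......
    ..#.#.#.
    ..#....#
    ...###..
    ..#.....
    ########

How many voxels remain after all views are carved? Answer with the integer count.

full grid |V| = 512
V1 x: intersect with YZ mask (22 set) -- 176 left
V2 y: intersect with XZ mask (30 set) -- 83 left
V3 z: intersect with XY mask (24 set) -- 28 left

|visual hull| = 28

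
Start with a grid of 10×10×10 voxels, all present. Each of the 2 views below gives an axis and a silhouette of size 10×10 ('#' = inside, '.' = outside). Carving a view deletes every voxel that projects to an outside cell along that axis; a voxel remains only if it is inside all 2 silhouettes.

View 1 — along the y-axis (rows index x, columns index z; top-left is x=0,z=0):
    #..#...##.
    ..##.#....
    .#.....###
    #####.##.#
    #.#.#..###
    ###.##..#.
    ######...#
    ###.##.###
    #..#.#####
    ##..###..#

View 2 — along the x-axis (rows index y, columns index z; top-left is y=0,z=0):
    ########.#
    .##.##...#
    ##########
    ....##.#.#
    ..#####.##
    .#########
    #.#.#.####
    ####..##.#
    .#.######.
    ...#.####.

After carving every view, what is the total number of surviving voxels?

full grid |V| = 1000
after view 1 [y-axis, 59 of 100 cells solid] → remaining = 590
after view 2 [x-axis, 70 of 100 cells solid] → remaining = 405

|visual hull| = 405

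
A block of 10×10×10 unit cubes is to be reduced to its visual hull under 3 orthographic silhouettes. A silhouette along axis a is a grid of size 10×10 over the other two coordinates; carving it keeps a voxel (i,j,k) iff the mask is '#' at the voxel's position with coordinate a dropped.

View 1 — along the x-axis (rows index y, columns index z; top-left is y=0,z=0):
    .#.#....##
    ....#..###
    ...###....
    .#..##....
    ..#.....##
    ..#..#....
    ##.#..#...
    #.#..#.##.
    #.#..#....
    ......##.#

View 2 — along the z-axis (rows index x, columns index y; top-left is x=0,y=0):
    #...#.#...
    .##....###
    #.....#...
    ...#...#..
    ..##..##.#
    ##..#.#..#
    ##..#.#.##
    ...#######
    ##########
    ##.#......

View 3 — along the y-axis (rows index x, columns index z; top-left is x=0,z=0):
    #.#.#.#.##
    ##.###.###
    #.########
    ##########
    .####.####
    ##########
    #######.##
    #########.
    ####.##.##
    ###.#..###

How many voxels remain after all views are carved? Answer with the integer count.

|visual hull| = 144

start: 10×10×10 = 1000 voxels
carve view 1 (along x, YZ-mask fill 34/100): 340 voxels remain
carve view 2 (along z, XY-mask fill 48/100): 170 voxels remain
carve view 3 (along y, XZ-mask fill 84/100): 144 voxels remain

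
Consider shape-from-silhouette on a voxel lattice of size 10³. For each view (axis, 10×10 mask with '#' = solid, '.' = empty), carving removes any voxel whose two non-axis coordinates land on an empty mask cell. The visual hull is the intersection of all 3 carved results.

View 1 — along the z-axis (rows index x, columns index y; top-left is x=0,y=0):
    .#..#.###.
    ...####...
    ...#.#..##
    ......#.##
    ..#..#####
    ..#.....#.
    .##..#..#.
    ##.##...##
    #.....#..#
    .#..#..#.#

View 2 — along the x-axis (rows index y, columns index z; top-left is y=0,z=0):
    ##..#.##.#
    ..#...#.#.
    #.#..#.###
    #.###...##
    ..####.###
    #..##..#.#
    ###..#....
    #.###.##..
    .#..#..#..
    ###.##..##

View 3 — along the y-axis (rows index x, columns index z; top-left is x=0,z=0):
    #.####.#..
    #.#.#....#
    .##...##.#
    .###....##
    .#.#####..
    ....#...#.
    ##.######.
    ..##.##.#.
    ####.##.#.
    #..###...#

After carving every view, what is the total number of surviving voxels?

voxel count = 113

before carving: 1000 voxels (10×10×10)
  1. axis=2 (XY plane), |mask|=41  ⇒  voxels=410
  2. axis=0 (YZ plane), |mask|=53  ⇒  voxels=209
  3. axis=1 (XZ plane), |mask|=53  ⇒  voxels=113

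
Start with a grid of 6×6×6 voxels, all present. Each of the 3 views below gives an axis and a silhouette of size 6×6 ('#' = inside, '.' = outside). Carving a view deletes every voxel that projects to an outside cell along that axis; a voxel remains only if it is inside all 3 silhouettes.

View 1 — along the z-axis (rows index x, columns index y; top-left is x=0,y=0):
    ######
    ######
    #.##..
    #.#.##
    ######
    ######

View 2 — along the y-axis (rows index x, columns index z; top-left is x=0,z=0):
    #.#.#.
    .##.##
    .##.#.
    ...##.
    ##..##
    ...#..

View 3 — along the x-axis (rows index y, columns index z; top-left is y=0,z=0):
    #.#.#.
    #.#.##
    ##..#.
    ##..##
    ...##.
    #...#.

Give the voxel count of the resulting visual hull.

remaining voxels: 52

initial block: 6^3 = 216
[1] z-view keeps 31 columns → grid now 186
[2] y-view keeps 17 columns → grid now 89
[3] x-view keeps 18 columns → grid now 52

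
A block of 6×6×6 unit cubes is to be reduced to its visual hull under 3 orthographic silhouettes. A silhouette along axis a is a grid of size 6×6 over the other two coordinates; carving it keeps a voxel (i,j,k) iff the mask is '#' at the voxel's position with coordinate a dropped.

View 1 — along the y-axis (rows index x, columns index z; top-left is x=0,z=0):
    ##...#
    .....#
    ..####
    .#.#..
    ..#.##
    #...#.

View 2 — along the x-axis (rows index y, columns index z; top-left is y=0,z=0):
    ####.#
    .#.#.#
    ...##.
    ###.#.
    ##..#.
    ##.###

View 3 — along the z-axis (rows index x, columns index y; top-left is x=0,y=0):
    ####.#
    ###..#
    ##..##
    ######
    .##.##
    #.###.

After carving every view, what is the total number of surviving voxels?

|visual hull| = 42

before carving: 216 voxels (6×6×6)
step 1: project along y, AND mask (15/36) → |grid| = 90
step 2: project along x, AND mask (22/36) → |grid| = 54
step 3: project along z, AND mask (27/36) → |grid| = 42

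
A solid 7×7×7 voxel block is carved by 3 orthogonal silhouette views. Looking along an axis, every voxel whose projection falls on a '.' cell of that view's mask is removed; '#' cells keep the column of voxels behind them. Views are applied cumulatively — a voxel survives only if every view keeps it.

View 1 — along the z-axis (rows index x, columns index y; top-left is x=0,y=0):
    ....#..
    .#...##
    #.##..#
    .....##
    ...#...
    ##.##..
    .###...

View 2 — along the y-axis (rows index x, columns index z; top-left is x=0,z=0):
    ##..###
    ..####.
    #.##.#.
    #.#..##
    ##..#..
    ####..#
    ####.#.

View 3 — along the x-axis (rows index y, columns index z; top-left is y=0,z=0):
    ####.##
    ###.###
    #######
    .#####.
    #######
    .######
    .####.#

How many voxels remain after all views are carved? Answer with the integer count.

before carving: 343 voxels (7×7×7)
[1] z-view keeps 18 columns → grid now 126
[2] y-view keeps 30 columns → grid now 79
[3] x-view keeps 42 columns → grid now 65

65 voxels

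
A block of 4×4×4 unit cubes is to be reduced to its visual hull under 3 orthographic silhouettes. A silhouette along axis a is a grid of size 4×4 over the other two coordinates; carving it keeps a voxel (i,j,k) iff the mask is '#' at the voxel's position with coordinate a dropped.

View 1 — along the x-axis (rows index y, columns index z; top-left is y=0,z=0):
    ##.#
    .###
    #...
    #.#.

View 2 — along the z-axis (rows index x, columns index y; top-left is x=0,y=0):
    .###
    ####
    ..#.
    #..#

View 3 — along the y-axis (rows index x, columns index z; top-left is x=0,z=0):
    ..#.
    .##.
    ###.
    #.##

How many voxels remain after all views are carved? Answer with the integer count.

initial block: 4^3 = 64
  1. axis=0 (YZ plane), |mask|=9  ⇒  voxels=36
  2. axis=2 (XY plane), |mask|=10  ⇒  voxels=21
  3. axis=1 (XZ plane), |mask|=9  ⇒  voxels=11

11 voxels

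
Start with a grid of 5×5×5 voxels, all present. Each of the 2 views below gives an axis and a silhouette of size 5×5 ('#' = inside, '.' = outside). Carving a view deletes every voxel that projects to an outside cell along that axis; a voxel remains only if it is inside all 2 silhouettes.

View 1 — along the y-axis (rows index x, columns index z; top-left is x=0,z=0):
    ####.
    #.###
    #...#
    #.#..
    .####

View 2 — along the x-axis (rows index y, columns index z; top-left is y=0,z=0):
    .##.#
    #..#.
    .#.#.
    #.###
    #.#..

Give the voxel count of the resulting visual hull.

full grid |V| = 125
step 1: project along y, AND mask (16/25) → |grid| = 80
step 2: project along x, AND mask (13/25) → |grid| = 43

|visual hull| = 43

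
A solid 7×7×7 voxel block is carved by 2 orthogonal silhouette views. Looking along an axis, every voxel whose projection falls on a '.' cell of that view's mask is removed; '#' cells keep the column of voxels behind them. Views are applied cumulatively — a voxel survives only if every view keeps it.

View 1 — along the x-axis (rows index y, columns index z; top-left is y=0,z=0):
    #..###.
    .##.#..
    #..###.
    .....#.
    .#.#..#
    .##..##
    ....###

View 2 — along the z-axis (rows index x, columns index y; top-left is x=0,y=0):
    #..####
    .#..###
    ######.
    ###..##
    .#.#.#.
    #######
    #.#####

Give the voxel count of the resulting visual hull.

start: 7×7×7 = 343 voxels
carve view 1 (along x, YZ-mask fill 22/49): 154 voxels remain
carve view 2 (along z, XY-mask fill 36/49): 114 voxels remain

remaining voxels: 114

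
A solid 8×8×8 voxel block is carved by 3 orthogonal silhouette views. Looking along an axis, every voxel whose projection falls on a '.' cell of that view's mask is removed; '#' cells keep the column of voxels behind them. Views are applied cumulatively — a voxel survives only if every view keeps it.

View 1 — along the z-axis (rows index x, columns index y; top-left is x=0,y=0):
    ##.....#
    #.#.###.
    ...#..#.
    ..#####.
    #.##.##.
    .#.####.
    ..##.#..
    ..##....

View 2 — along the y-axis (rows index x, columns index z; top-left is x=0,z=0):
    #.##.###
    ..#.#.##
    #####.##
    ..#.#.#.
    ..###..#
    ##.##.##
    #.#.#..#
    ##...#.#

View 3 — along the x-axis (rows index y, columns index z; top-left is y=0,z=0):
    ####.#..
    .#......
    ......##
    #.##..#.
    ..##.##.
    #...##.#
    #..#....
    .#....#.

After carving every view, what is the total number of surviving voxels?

voxel count = 51

initial block: 8^3 = 512
after view 1 [z-axis, 30 of 64 cells solid] → remaining = 240
after view 2 [y-axis, 38 of 64 cells solid] → remaining = 137
after view 3 [x-axis, 24 of 64 cells solid] → remaining = 51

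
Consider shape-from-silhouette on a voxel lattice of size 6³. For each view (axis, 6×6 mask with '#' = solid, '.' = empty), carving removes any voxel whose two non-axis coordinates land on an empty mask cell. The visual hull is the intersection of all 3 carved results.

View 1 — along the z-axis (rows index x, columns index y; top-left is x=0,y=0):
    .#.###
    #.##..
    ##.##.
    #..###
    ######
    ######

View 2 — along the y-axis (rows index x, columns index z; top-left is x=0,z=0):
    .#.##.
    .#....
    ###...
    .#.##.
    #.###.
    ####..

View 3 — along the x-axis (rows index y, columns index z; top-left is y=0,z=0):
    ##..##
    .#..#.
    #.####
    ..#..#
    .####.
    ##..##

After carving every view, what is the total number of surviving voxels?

remaining voxels: 46

full grid |V| = 216
carve view 1 (along z, XY-mask fill 27/36): 162 voxels remain
carve view 2 (along y, XZ-mask fill 18/36): 87 voxels remain
carve view 3 (along x, YZ-mask fill 21/36): 46 voxels remain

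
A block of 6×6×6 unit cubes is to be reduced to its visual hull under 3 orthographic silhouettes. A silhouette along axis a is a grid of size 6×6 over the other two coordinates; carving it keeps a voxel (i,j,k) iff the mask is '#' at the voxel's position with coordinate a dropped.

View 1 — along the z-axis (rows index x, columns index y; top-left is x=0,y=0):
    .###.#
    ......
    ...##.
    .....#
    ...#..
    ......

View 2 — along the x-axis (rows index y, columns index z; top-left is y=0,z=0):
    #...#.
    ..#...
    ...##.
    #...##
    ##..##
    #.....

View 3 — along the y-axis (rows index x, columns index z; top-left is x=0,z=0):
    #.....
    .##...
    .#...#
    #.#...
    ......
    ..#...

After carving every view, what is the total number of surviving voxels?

6 voxels

start: 6×6×6 = 216 voxels
after view 1 [z-axis, 8 of 36 cells solid] → remaining = 48
after view 2 [x-axis, 13 of 36 cells solid] → remaining = 18
after view 3 [y-axis, 8 of 36 cells solid] → remaining = 6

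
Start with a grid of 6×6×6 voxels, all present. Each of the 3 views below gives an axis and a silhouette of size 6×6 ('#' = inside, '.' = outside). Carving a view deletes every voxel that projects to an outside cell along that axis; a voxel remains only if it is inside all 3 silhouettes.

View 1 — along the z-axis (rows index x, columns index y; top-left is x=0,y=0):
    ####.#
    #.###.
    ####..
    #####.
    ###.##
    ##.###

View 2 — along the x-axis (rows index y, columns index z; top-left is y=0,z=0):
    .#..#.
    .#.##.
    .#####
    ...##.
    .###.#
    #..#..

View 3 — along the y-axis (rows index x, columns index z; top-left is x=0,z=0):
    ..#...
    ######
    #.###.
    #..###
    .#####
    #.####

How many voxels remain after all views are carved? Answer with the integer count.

start: 6×6×6 = 216 voxels
step 1: project along z, AND mask (28/36) → |grid| = 168
step 2: project along x, AND mask (18/36) → |grid| = 84
step 3: project along y, AND mask (25/36) → |grid| = 57

voxel count = 57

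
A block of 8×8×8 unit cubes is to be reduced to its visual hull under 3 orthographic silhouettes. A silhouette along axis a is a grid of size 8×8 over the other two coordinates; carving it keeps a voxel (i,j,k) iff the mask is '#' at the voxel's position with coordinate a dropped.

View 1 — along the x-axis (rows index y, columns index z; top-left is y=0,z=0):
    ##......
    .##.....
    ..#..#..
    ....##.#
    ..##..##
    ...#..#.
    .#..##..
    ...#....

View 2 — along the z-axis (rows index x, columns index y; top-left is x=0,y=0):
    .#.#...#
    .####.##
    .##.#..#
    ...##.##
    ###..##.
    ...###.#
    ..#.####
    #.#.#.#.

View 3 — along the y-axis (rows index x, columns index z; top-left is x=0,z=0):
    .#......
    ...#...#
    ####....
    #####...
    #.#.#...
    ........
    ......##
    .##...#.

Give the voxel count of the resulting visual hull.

voxel count = 29

start: 8×8×8 = 512 voxels
step 1: project along x, AND mask (19/64) → |grid| = 152
step 2: project along z, AND mask (35/64) → |grid| = 85
step 3: project along y, AND mask (20/64) → |grid| = 29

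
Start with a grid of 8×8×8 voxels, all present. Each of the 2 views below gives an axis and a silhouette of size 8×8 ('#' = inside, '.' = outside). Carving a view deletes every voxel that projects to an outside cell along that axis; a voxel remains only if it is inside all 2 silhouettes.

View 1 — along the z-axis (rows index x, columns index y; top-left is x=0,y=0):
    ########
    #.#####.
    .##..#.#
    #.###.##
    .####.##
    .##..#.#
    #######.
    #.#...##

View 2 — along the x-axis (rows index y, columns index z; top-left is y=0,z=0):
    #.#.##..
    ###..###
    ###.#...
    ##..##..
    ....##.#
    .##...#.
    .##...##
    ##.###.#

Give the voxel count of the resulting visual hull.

voxel count = 192

before carving: 512 voxels (8×8×8)
after view 1 [z-axis, 45 of 64 cells solid] → remaining = 360
after view 2 [x-axis, 34 of 64 cells solid] → remaining = 192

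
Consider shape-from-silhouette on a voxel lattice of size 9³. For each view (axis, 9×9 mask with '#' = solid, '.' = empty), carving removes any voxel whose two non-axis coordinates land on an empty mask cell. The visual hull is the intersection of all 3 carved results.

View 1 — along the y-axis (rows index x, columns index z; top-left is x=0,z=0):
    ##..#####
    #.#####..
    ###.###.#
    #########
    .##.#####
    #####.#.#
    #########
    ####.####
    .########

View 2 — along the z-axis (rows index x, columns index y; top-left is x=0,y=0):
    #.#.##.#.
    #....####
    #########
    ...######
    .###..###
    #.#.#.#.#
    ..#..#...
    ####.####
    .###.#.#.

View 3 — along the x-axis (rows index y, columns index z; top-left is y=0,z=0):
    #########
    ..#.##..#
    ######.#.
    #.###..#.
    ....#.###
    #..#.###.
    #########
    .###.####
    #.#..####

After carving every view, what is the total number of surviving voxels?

full grid |V| = 729
V1 y: intersect with XZ mask (68 set) -- 612 left
V2 z: intersect with XY mask (51 set) -- 381 left
V3 x: intersect with YZ mask (56 set) -- 267 left

267 voxels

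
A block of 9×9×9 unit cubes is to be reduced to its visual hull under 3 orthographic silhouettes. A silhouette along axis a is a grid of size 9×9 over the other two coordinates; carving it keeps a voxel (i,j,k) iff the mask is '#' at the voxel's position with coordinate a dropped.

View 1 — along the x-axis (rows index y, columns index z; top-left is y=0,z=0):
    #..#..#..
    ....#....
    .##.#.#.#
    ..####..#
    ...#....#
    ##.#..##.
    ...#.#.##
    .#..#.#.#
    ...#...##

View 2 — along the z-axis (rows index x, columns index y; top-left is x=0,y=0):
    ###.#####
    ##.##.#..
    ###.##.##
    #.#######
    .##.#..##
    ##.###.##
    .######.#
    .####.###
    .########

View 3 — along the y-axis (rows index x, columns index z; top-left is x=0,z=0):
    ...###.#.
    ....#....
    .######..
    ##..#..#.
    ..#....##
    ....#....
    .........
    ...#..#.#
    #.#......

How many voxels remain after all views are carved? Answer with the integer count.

voxel count = 64

start: 9×9×9 = 729 voxels
after view 1 [x-axis, 32 of 81 cells solid] → remaining = 288
after view 2 [z-axis, 62 of 81 cells solid] → remaining = 212
after view 3 [y-axis, 24 of 81 cells solid] → remaining = 64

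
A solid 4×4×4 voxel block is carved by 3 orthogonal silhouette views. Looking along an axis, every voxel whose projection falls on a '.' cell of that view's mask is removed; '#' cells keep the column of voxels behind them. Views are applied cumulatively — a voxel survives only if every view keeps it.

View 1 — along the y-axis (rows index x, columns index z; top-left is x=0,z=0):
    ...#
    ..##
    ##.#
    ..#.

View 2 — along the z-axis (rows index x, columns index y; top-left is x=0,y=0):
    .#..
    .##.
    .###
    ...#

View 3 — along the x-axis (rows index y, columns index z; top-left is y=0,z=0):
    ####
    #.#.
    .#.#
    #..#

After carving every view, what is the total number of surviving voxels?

before carving: 64 voxels (4×4×4)
V1 y: intersect with XZ mask (7 set) -- 28 left
V2 z: intersect with XY mask (7 set) -- 15 left
V3 x: intersect with YZ mask (10 set) -- 7 left

|visual hull| = 7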